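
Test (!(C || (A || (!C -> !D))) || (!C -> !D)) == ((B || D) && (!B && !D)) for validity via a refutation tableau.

Assume the negation and expand:
Initial set: {!((!(C || (A || (!C -> !D))) || (!C -> !D)) == ((B || D) && (!B && !D)))}.
!((!(C || (A || (!C -> !D))) || (!C -> !D)) == ((B || D) && (!B && !D))): β-rule — branch into (!(C || (A || (!C -> !D))) || (!C -> !D)), !((B || D) && (!B && !D))  //  !(!(C || (A || (!C -> !D))) || (!C -> !D)), ((B || D) && (!B && !D)).
  branch 1 (add (!(C || (A || (!C -> !D))) || (!C -> !D)), !((B || D) && (!B && !D))):
    (!(C || (A || (!C -> !D))) || (!C -> !D)): β-rule — branch into !(C || (A || (!C -> !D)))  //  (!C -> !D).
      branch 1.1 (add !(C || (A || (!C -> !D)))):
        !(C || (A || (!C -> !D))): α-rule — add !C, !(A || (!C -> !D)).
        !(A || (!C -> !D)): α-rule — add !A, !(!C -> !D).
        !(!C -> !D): α-rule — add !C, !!D.
        !((B || D) && (!B && !D)): β-rule — branch into !(B || D)  //  !(!B && !D).
          branch 1.1.1 (add !(B || D)):
            !(B || D): α-rule — add !B, !D.
            × closes — contains both D and !D.
          branch 1.1.2 (add !(!B && !D)):
            !(!B && !D): β-rule — branch into !!B  //  !!D.
              branch 1.1.2.1 (add !!B):
                ○ open, literals {A=0, B=1, C=0, D=1}.
              branch 1.1.2.2 (add !!D):
                ○ open, literals {A=0, C=0, D=1}.
      branch 1.2 (add (!C -> !D)):
        !((B || D) && (!B && !D)): β-rule — branch into !(B || D)  //  !(!B && !D).
          branch 1.2.1 (add !(B || D)):
            !(B || D): α-rule — add !B, !D.
            (!C -> !D): β-rule — branch into !!C  //  !D.
              branch 1.2.1.1 (add !!C):
                ○ open, literals {B=0, C=1, D=0}.
              branch 1.2.1.2 (add !D):
                ○ open, literals {B=0, D=0}.
          branch 1.2.2 (add !(!B && !D)):
            (!C -> !D): β-rule — branch into !!C  //  !D.
              branch 1.2.2.1 (add !!C):
                !(!B && !D): β-rule — branch into !!B  //  !!D.
                  branch 1.2.2.1.1 (add !!B):
                    ○ open, literals {B=1, C=1}.
                  branch 1.2.2.1.2 (add !!D):
                    ○ open, literals {C=1, D=1}.
              branch 1.2.2.2 (add !D):
                !(!B && !D): β-rule — branch into !!B  //  !!D.
                  branch 1.2.2.2.1 (add !!B):
                    ○ open, literals {B=1, D=0}.
                  branch 1.2.2.2.2 (add !!D):
                    × closes — contains both D and !D.
  branch 2 (add !(!(C || (A || (!C -> !D))) || (!C -> !D)), ((B || D) && (!B && !D))):
    !(!(C || (A || (!C -> !D))) || (!C -> !D)): α-rule — add !!(C || (A || (!C -> !D))), !(!C -> !D).
    ((B || D) && (!B && !D)): α-rule — add (B || D), (!B && !D).
    !(!C -> !D): α-rule — add !C, !!D.
    (!B && !D): α-rule — add !B, !D.
    × closes — contains both D and !D.
3 branches closed, 7 open.
An open branch gives a countermodel: A=0, B=1, C=0, D=1 (unmentioned atoms arbitrary); under it the original formula is false.

Not valid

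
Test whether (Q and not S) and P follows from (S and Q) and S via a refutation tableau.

Initial set: {T ((S and Q) and S); F ((Q and not S) and P)}.
T ((S and Q) and S): α-rule — add T (S and Q), T S.
T (S and Q): α-rule — add T S, T Q.
F ((Q and not S) and P): β-rule — branch into F (Q and not S)  //  F P.
  branch 1 (add F (Q and not S)):
    F (Q and not S): β-rule — branch into F Q  //  F not S.
      branch 1.1 (add F Q):
        × closes — contains both Q and not Q.
      branch 1.2 (add F not S):
        ○ open, literals {Q=true, S=true}.
  branch 2 (add F P):
    ○ open, literals {P=false, Q=true, S=true}.
1 branch closed, 2 open.
An open branch gives a countermodel: Q=true, S=true (unmentioned atoms arbitrary); the premises hold there but the conclusion fails.

No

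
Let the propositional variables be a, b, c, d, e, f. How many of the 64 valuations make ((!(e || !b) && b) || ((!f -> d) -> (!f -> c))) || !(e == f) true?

62

Initial set: {T (((!(e || !b) && b) || ((!f -> d) -> (!f -> c))) || !(e == f))}.
T (((!(e || !b) && b) || ((!f -> d) -> (!f -> c))) || !(e == f)): β-rule — branch into T ((!(e || !b) && b) || ((!f -> d) -> (!f -> c)))  //  T !(e == f).
  branch 1 (add T ((!(e || !b) && b) || ((!f -> d) -> (!f -> c)))):
    T ((!(e || !b) && b) || ((!f -> d) -> (!f -> c))): β-rule — branch into T (!(e || !b) && b)  //  T ((!f -> d) -> (!f -> c)).
      branch 1.1 (add T (!(e || !b) && b)):
        T (!(e || !b) && b): α-rule — add T !(e || !b), T b.
        T !(e || !b): α-rule — add F e, F !b.
        ○ open, literals {b=1, e=0}.
      branch 1.2 (add T ((!f -> d) -> (!f -> c))):
        T ((!f -> d) -> (!f -> c)): β-rule — branch into F (!f -> d)  //  T (!f -> c).
          branch 1.2.1 (add F (!f -> d)):
            F (!f -> d): α-rule — add T !f, F d.
            ○ open, literals {d=0, f=0}.
          branch 1.2.2 (add T (!f -> c)):
            T (!f -> c): β-rule — branch into F !f  //  T c.
              branch 1.2.2.1 (add F !f):
                ○ open, literals {f=1}.
              branch 1.2.2.2 (add T c):
                ○ open, literals {c=1}.
  branch 2 (add T !(e == f)):
    T !(e == f): β-rule — branch into T e, F f  //  F e, T f.
      branch 2.1 (add T e, F f):
        ○ open, literals {e=1, f=0}.
      branch 2.2 (add F e, T f):
        ○ open, literals {e=0, f=1}.
0 branches closed, 6 open.
Each open branch fixes some atoms; the unmentioned ones are free. Counting distinct full assignments: branch {b=1, e=0} (a, c, d, f) contributes 16 new; branch {d=0, f=0} (a, b, c, e) contributes 12 new; branch {f=1} (a, b, c, d, e) contributes 24 new; branch {c=1} (a, b, d, e, f) contributes 6 new; branch {e=1, f=0} (a, b, c, d) contributes 4 new; branch {e=0, f=1} (a, b, c, d) contributes 0 new. Total: 62.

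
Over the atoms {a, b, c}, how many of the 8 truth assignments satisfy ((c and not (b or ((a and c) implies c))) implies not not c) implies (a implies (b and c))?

5

Initial set: {(((c and not (b or ((a and c) implies c))) implies not not c) implies (a implies (b and c)))}.
(((c and not (b or ((a and c) implies c))) implies not not c) implies (a implies (b and c))): β-rule — branch into not ((c and not (b or ((a and c) implies c))) implies not not c)  //  (a implies (b and c)).
  branch 1 (add not ((c and not (b or ((a and c) implies c))) implies not not c)):
    not ((c and not (b or ((a and c) implies c))) implies not not c): α-rule — add (c and not (b or ((a and c) implies c))), not not not c.
    (c and not (b or ((a and c) implies c))): α-rule — add c, not (b or ((a and c) implies c)).
    not not not c: drop double negation, giving not c.
    × closes — contains both c and not c.
  branch 2 (add (a implies (b and c))):
    (a implies (b and c)): β-rule — branch into not a  //  (b and c).
      branch 2.1 (add not a):
        ○ open, literals {a=0}.
      branch 2.2 (add (b and c)):
        (b and c): α-rule — add b, c.
        ○ open, literals {b=1, c=1}.
1 branch closed, 2 open.
Each open branch fixes some atoms; the unmentioned ones are free. Counting distinct full assignments: branch {a=0} (b, c) contributes 4 new; branch {b=1, c=1} (a) contributes 1 new. Total: 5.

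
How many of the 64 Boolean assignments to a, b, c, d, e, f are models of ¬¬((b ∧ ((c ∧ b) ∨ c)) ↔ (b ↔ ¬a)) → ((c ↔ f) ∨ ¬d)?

56

Initial set: {T (¬¬((b ∧ ((c ∧ b) ∨ c)) ↔ (b ↔ ¬a)) → ((c ↔ f) ∨ ¬d))}.
T (¬¬((b ∧ ((c ∧ b) ∨ c)) ↔ (b ↔ ¬a)) → ((c ↔ f) ∨ ¬d)): β-rule — branch into F ¬¬((b ∧ ((c ∧ b) ∨ c)) ↔ (b ↔ ¬a))  //  T ((c ↔ f) ∨ ¬d).
  branch 1 (add F ¬¬((b ∧ ((c ∧ b) ∨ c)) ↔ (b ↔ ¬a))):
    F ¬¬((b ∧ ((c ∧ b) ∨ c)) ↔ (b ↔ ¬a)): drop double negation, giving F ((b ∧ ((c ∧ b) ∨ c)) ↔ (b ↔ ¬a)).
    F ((b ∧ ((c ∧ b) ∨ c)) ↔ (b ↔ ¬a)): β-rule — branch into T (b ∧ ((c ∧ b) ∨ c)), F (b ↔ ¬a)  //  F (b ∧ ((c ∧ b) ∨ c)), T (b ↔ ¬a).
      branch 1.1 (add T (b ∧ ((c ∧ b) ∨ c)), F (b ↔ ¬a)):
        T (b ∧ ((c ∧ b) ∨ c)): α-rule — add T b, T ((c ∧ b) ∨ c).
        F (b ↔ ¬a): β-rule — branch into T b, F ¬a  //  F b, T ¬a.
          branch 1.1.1 (add T b, F ¬a):
            T ((c ∧ b) ∨ c): β-rule — branch into T (c ∧ b)  //  T c.
              branch 1.1.1.1 (add T (c ∧ b)):
                T (c ∧ b): α-rule — add T c, T b.
                ○ open, literals {a=true, b=true, c=true}.
              branch 1.1.1.2 (add T c):
                ○ open, literals {a=true, b=true, c=true}.
          branch 1.1.2 (add F b, T ¬a):
            × closes — contains both b and ¬b.
      branch 1.2 (add F (b ∧ ((c ∧ b) ∨ c)), T (b ↔ ¬a)):
        F (b ∧ ((c ∧ b) ∨ c)): β-rule — branch into F b  //  F ((c ∧ b) ∨ c).
          branch 1.2.1 (add F b):
            T (b ↔ ¬a): β-rule — branch into T b, T ¬a  //  F b, F ¬a.
              branch 1.2.1.1 (add T b, T ¬a):
                × closes — contains both b and ¬b.
              branch 1.2.1.2 (add F b, F ¬a):
                ○ open, literals {a=true, b=false}.
          branch 1.2.2 (add F ((c ∧ b) ∨ c)):
            F ((c ∧ b) ∨ c): α-rule — add F (c ∧ b), F c.
            T (b ↔ ¬a): β-rule — branch into T b, T ¬a  //  F b, F ¬a.
              branch 1.2.2.1 (add T b, T ¬a):
                F (c ∧ b): β-rule — branch into F c  //  F b.
                  branch 1.2.2.1.1 (add F c):
                    ○ open, literals {a=false, b=true, c=false}.
                  branch 1.2.2.1.2 (add F b):
                    × closes — contains both b and ¬b.
              branch 1.2.2.2 (add F b, F ¬a):
                F (c ∧ b): β-rule — branch into F c  //  F b.
                  branch 1.2.2.2.1 (add F c):
                    ○ open, literals {a=true, b=false, c=false}.
                  branch 1.2.2.2.2 (add F b):
                    ○ open, literals {a=true, b=false, c=false}.
  branch 2 (add T ((c ↔ f) ∨ ¬d)):
    T ((c ↔ f) ∨ ¬d): β-rule — branch into T (c ↔ f)  //  T ¬d.
      branch 2.1 (add T (c ↔ f)):
        T (c ↔ f): β-rule — branch into T c, T f  //  F c, F f.
          branch 2.1.1 (add T c, T f):
            ○ open, literals {c=true, f=true}.
          branch 2.1.2 (add F c, F f):
            ○ open, literals {c=false, f=false}.
      branch 2.2 (add T ¬d):
        ○ open, literals {d=false}.
3 branches closed, 9 open.
Each open branch fixes some atoms; the unmentioned ones are free. Counting distinct full assignments: branch {a=true, b=true, c=true} (d, e, f) contributes 8 new; branch {a=true, b=true, c=true} (d, e, f) contributes 0 new; branch {a=true, b=false} (c, d, e, f) contributes 16 new; branch {a=false, b=true, c=false} (d, e, f) contributes 8 new; branch {a=true, b=false, c=false} (d, e, f) contributes 0 new; branch {a=true, b=false, c=false} (d, e, f) contributes 0 new; branch {c=true, f=true} (a, b, d, e) contributes 8 new; branch {c=false, f=false} (a, b, d, e) contributes 8 new; branch {d=false} (a, b, c, e, f) contributes 8 new. Total: 56.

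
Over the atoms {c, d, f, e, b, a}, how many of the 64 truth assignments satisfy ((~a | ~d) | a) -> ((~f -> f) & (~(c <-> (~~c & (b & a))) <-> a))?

Initial set: {T (((~a | ~d) | a) -> ((~f -> f) & (~(c <-> (~~c & (b & a))) <-> a)))}.
T (((~a | ~d) | a) -> ((~f -> f) & (~(c <-> (~~c & (b & a))) <-> a))): β-rule — branch into F ((~a | ~d) | a)  //  T ((~f -> f) & (~(c <-> (~~c & (b & a))) <-> a)).
  branch 1 (add F ((~a | ~d) | a)):
    F ((~a | ~d) | a): α-rule — add F (~a | ~d), F a.
    F (~a | ~d): α-rule — add F ~a, F ~d.
    × closes — contains both a and ~a.
  branch 2 (add T ((~f -> f) & (~(c <-> (~~c & (b & a))) <-> a))):
    T ((~f -> f) & (~(c <-> (~~c & (b & a))) <-> a)): α-rule — add T (~f -> f), T (~(c <-> (~~c & (b & a))) <-> a).
    T (~f -> f): β-rule — branch into F ~f  //  T f.
      branch 2.1 (add F ~f):
        T (~(c <-> (~~c & (b & a))) <-> a): β-rule — branch into T ~(c <-> (~~c & (b & a))), T a  //  F ~(c <-> (~~c & (b & a))), F a.
          branch 2.1.1 (add T ~(c <-> (~~c & (b & a))), T a):
            T ~(c <-> (~~c & (b & a))): β-rule — branch into T c, F (~~c & (b & a))  //  F c, T (~~c & (b & a)).
              branch 2.1.1.1 (add T c, F (~~c & (b & a))):
                F (~~c & (b & a)): β-rule — branch into F ~~c  //  F (b & a).
                  branch 2.1.1.1.1 (add F ~~c):
                    F ~~c: drop double negation, giving F c.
                    × closes — contains both c and ~c.
                  branch 2.1.1.1.2 (add F (b & a)):
                    F (b & a): β-rule — branch into F b  //  F a.
                      branch 2.1.1.1.2.1 (add F b):
                        ○ open, literals {a=T, b=F, c=T, f=T}.
                      branch 2.1.1.1.2.2 (add F a):
                        × closes — contains both a and ~a.
              branch 2.1.1.2 (add F c, T (~~c & (b & a))):
                T (~~c & (b & a)): α-rule — add T ~~c, T (b & a).
                T ~~c: drop double negation, giving T c.
                × closes — contains both c and ~c.
          branch 2.1.2 (add F ~(c <-> (~~c & (b & a))), F a):
            F ~(c <-> (~~c & (b & a))): β-rule — branch into T c, T (~~c & (b & a))  //  F c, F (~~c & (b & a)).
              branch 2.1.2.1 (add T c, T (~~c & (b & a))):
                T (~~c & (b & a)): α-rule — add T ~~c, T (b & a).
                T ~~c: drop double negation, giving T c.
                T (b & a): α-rule — add T b, T a.
                × closes — contains both a and ~a.
              branch 2.1.2.2 (add F c, F (~~c & (b & a))):
                F (~~c & (b & a)): β-rule — branch into F ~~c  //  F (b & a).
                  branch 2.1.2.2.1 (add F ~~c):
                    F ~~c: drop double negation, giving F c.
                    ○ open, literals {a=F, c=F, f=T}.
                  branch 2.1.2.2.2 (add F (b & a)):
                    F (b & a): β-rule — branch into F b  //  F a.
                      branch 2.1.2.2.2.1 (add F b):
                        ○ open, literals {a=F, b=F, c=F, f=T}.
                      branch 2.1.2.2.2.2 (add F a):
                        ○ open, literals {a=F, c=F, f=T}.
      branch 2.2 (add T f):
        T (~(c <-> (~~c & (b & a))) <-> a): β-rule — branch into T ~(c <-> (~~c & (b & a))), T a  //  F ~(c <-> (~~c & (b & a))), F a.
          branch 2.2.1 (add T ~(c <-> (~~c & (b & a))), T a):
            T ~(c <-> (~~c & (b & a))): β-rule — branch into T c, F (~~c & (b & a))  //  F c, T (~~c & (b & a)).
              branch 2.2.1.1 (add T c, F (~~c & (b & a))):
                F (~~c & (b & a)): β-rule — branch into F ~~c  //  F (b & a).
                  branch 2.2.1.1.1 (add F ~~c):
                    F ~~c: drop double negation, giving F c.
                    × closes — contains both c and ~c.
                  branch 2.2.1.1.2 (add F (b & a)):
                    F (b & a): β-rule — branch into F b  //  F a.
                      branch 2.2.1.1.2.1 (add F b):
                        ○ open, literals {a=T, b=F, c=T, f=T}.
                      branch 2.2.1.1.2.2 (add F a):
                        × closes — contains both a and ~a.
              branch 2.2.1.2 (add F c, T (~~c & (b & a))):
                T (~~c & (b & a)): α-rule — add T ~~c, T (b & a).
                T ~~c: drop double negation, giving T c.
                × closes — contains both c and ~c.
          branch 2.2.2 (add F ~(c <-> (~~c & (b & a))), F a):
            F ~(c <-> (~~c & (b & a))): β-rule — branch into T c, T (~~c & (b & a))  //  F c, F (~~c & (b & a)).
              branch 2.2.2.1 (add T c, T (~~c & (b & a))):
                T (~~c & (b & a)): α-rule — add T ~~c, T (b & a).
                T ~~c: drop double negation, giving T c.
                T (b & a): α-rule — add T b, T a.
                × closes — contains both a and ~a.
              branch 2.2.2.2 (add F c, F (~~c & (b & a))):
                F (~~c & (b & a)): β-rule — branch into F ~~c  //  F (b & a).
                  branch 2.2.2.2.1 (add F ~~c):
                    F ~~c: drop double negation, giving F c.
                    ○ open, literals {a=F, c=F, f=T}.
                  branch 2.2.2.2.2 (add F (b & a)):
                    F (b & a): β-rule — branch into F b  //  F a.
                      branch 2.2.2.2.2.1 (add F b):
                        ○ open, literals {a=F, b=F, c=F, f=T}.
                      branch 2.2.2.2.2.2 (add F a):
                        ○ open, literals {a=F, c=F, f=T}.
9 branches closed, 8 open.
Each open branch fixes some atoms; the unmentioned ones are free. Counting distinct full assignments: branch {a=T, b=F, c=T, f=T} (d, e) contributes 4 new; branch {a=F, c=F, f=T} (d, e, b) contributes 8 new; branch {a=F, b=F, c=F, f=T} (d, e) contributes 0 new; branch {a=F, c=F, f=T} (d, e, b) contributes 0 new; branch {a=T, b=F, c=T, f=T} (d, e) contributes 0 new; branch {a=F, c=F, f=T} (d, e, b) contributes 0 new; branch {a=F, b=F, c=F, f=T} (d, e) contributes 0 new; branch {a=F, c=F, f=T} (d, e, b) contributes 0 new. Total: 12.

12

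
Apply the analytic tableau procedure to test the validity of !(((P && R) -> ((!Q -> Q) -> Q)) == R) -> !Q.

Assume the negation and expand:
Initial set: {!(!(((P && R) -> ((!Q -> Q) -> Q)) == R) -> !Q)}.
!(!(((P && R) -> ((!Q -> Q) -> Q)) == R) -> !Q): α-rule — add !(((P && R) -> ((!Q -> Q) -> Q)) == R), !!Q.
!(((P && R) -> ((!Q -> Q) -> Q)) == R): β-rule — branch into ((P && R) -> ((!Q -> Q) -> Q)), !R  //  !((P && R) -> ((!Q -> Q) -> Q)), R.
  branch 1 (add ((P && R) -> ((!Q -> Q) -> Q)), !R):
    ((P && R) -> ((!Q -> Q) -> Q)): β-rule — branch into !(P && R)  //  ((!Q -> Q) -> Q).
      branch 1.1 (add !(P && R)):
        !(P && R): β-rule — branch into !P  //  !R.
          branch 1.1.1 (add !P):
            ○ open, literals {P=false, Q=true, R=false}.
          branch 1.1.2 (add !R):
            ○ open, literals {Q=true, R=false}.
      branch 1.2 (add ((!Q -> Q) -> Q)):
        ((!Q -> Q) -> Q): β-rule — branch into !(!Q -> Q)  //  Q.
          branch 1.2.1 (add !(!Q -> Q)):
            !(!Q -> Q): α-rule — add !Q, !Q.
            × closes — contains both Q and !Q.
          branch 1.2.2 (add Q):
            ○ open, literals {Q=true, R=false}.
  branch 2 (add !((P && R) -> ((!Q -> Q) -> Q)), R):
    !((P && R) -> ((!Q -> Q) -> Q)): α-rule — add (P && R), !((!Q -> Q) -> Q).
    (P && R): α-rule — add P, R.
    !((!Q -> Q) -> Q): α-rule — add (!Q -> Q), !Q.
    × closes — contains both Q and !Q.
2 branches closed, 3 open.
An open branch gives a countermodel: P=false, Q=true, R=false (unmentioned atoms arbitrary); under it the original formula is false.

Not valid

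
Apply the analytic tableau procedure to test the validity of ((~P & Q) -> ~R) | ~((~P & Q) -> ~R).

Valid

Assume the negation and expand:
Initial set: {~(((~P & Q) -> ~R) | ~((~P & Q) -> ~R))}.
~(((~P & Q) -> ~R) | ~((~P & Q) -> ~R)): α-rule — add ~((~P & Q) -> ~R), ~~((~P & Q) -> ~R).
~((~P & Q) -> ~R): α-rule — add (~P & Q), ~~R.
(~P & Q): α-rule — add ~P, Q.
~~((~P & Q) -> ~R): β-rule — branch into ~(~P & Q)  //  ~R.
  branch 1 (add ~(~P & Q)):
    ~(~P & Q): β-rule — branch into ~~P  //  ~Q.
      branch 1.1 (add ~~P):
        × closes — contains both P and ~P.
      branch 1.2 (add ~Q):
        × closes — contains both Q and ~Q.
  branch 2 (add ~R):
    × closes — contains both R and ~R.
All 3 branches close.
Every branch closed, so the negation is unsatisfiable and the formula is valid.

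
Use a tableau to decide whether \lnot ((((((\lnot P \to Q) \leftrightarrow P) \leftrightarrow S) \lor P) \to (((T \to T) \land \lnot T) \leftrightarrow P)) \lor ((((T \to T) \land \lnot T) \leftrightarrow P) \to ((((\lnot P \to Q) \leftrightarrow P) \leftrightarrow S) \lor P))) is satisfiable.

Unsatisfiable

Initial set: {\lnot ((((((\lnot P \to Q) \leftrightarrow P) \leftrightarrow S) \lor P) \to (((T \to T) \land \lnot T) \leftrightarrow P)) \lor ((((T \to T) \land \lnot T) \leftrightarrow P) \to ((((\lnot P \to Q) \leftrightarrow P) \leftrightarrow S) \lor P)))}.
\lnot ((((((\lnot P \to Q) \leftrightarrow P) \leftrightarrow S) \lor P) \to (((T \to T) \land \lnot T) \leftrightarrow P)) \lor ((((T \to T) \land \lnot T) \leftrightarrow P) \to ((((\lnot P \to Q) \leftrightarrow P) \leftrightarrow S) \lor P))): α-rule — add \lnot (((((\lnot P \to Q) \leftrightarrow P) \leftrightarrow S) \lor P) \to (((T \to T) \land \lnot T) \leftrightarrow P)), \lnot ((((T \to T) \land \lnot T) \leftrightarrow P) \to ((((\lnot P \to Q) \leftrightarrow P) \leftrightarrow S) \lor P)).
\lnot (((((\lnot P \to Q) \leftrightarrow P) \leftrightarrow S) \lor P) \to (((T \to T) \land \lnot T) \leftrightarrow P)): α-rule — add ((((\lnot P \to Q) \leftrightarrow P) \leftrightarrow S) \lor P), \lnot (((T \to T) \land \lnot T) \leftrightarrow P).
\lnot ((((T \to T) \land \lnot T) \leftrightarrow P) \to ((((\lnot P \to Q) \leftrightarrow P) \leftrightarrow S) \lor P)): α-rule — add (((T \to T) \land \lnot T) \leftrightarrow P), \lnot ((((\lnot P \to Q) \leftrightarrow P) \leftrightarrow S) \lor P).
\lnot ((((\lnot P \to Q) \leftrightarrow P) \leftrightarrow S) \lor P): α-rule — add \lnot (((\lnot P \to Q) \leftrightarrow P) \leftrightarrow S), \lnot P.
((((\lnot P \to Q) \leftrightarrow P) \leftrightarrow S) \lor P): β-rule — branch into (((\lnot P \to Q) \leftrightarrow P) \leftrightarrow S)  //  P.
  branch 1 (add (((\lnot P \to Q) \leftrightarrow P) \leftrightarrow S)):
    \lnot (((T \to T) \land \lnot T) \leftrightarrow P): β-rule — branch into ((T \to T) \land \lnot T), \lnot P  //  \lnot ((T \to T) \land \lnot T), P.
      branch 1.1 (add ((T \to T) \land \lnot T), \lnot P):
        ((T \to T) \land \lnot T): α-rule — add (T \to T), \lnot T.
        (((T \to T) \land \lnot T) \leftrightarrow P): β-rule — branch into ((T \to T) \land \lnot T), P  //  \lnot ((T \to T) \land \lnot T), \lnot P.
          branch 1.1.1 (add ((T \to T) \land \lnot T), P):
            × closes — contains both P and \lnot P.
          branch 1.1.2 (add \lnot ((T \to T) \land \lnot T), \lnot P):
            \lnot (((\lnot P \to Q) \leftrightarrow P) \leftrightarrow S): β-rule — branch into ((\lnot P \to Q) \leftrightarrow P), \lnot S  //  \lnot ((\lnot P \to Q) \leftrightarrow P), S.
              branch 1.1.2.1 (add ((\lnot P \to Q) \leftrightarrow P), \lnot S):
                (((\lnot P \to Q) \leftrightarrow P) \leftrightarrow S): β-rule — branch into ((\lnot P \to Q) \leftrightarrow P), S  //  \lnot ((\lnot P \to Q) \leftrightarrow P), \lnot S.
                  branch 1.1.2.1.1 (add ((\lnot P \to Q) \leftrightarrow P), S):
                    × closes — contains both S and \lnot S.
                  branch 1.1.2.1.2 (add \lnot ((\lnot P \to Q) \leftrightarrow P), \lnot S):
                    (T \to T): β-rule — branch into \lnot T  //  T.
                      branch 1.1.2.1.2.1 (add \lnot T):
                        \lnot ((T \to T) \land \lnot T): β-rule — branch into \lnot (T \to T)  //  \lnot \lnot T.
                          branch 1.1.2.1.2.1.1 (add \lnot (T \to T)):
                            \lnot (T \to T): α-rule — add T, \lnot T.
                            × closes — contains both T and \lnot T.
                          branch 1.1.2.1.2.1.2 (add \lnot \lnot T):
                            × closes — contains both T and \lnot T.
                      branch 1.1.2.1.2.2 (add T):
                        × closes — contains both T and \lnot T.
              branch 1.1.2.2 (add \lnot ((\lnot P \to Q) \leftrightarrow P), S):
                (((\lnot P \to Q) \leftrightarrow P) \leftrightarrow S): β-rule — branch into ((\lnot P \to Q) \leftrightarrow P), S  //  \lnot ((\lnot P \to Q) \leftrightarrow P), \lnot S.
                  branch 1.1.2.2.1 (add ((\lnot P \to Q) \leftrightarrow P), S):
                    (T \to T): β-rule — branch into \lnot T  //  T.
                      branch 1.1.2.2.1.1 (add \lnot T):
                        \lnot ((T \to T) \land \lnot T): β-rule — branch into \lnot (T \to T)  //  \lnot \lnot T.
                          branch 1.1.2.2.1.1.1 (add \lnot (T \to T)):
                            \lnot (T \to T): α-rule — add T, \lnot T.
                            × closes — contains both T and \lnot T.
                          branch 1.1.2.2.1.1.2 (add \lnot \lnot T):
                            × closes — contains both T and \lnot T.
                      branch 1.1.2.2.1.2 (add T):
                        × closes — contains both T and \lnot T.
                  branch 1.1.2.2.2 (add \lnot ((\lnot P \to Q) \leftrightarrow P), \lnot S):
                    × closes — contains both S and \lnot S.
      branch 1.2 (add \lnot ((T \to T) \land \lnot T), P):
        × closes — contains both P and \lnot P.
  branch 2 (add P):
    × closes — contains both P and \lnot P.
All 11 branches close.
Every branch closed; the formula is unsatisfiable.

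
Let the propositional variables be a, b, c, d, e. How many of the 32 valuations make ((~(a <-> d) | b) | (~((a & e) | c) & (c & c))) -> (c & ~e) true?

14

Initial set: {(((~(a <-> d) | b) | (~((a & e) | c) & (c & c))) -> (c & ~e))}.
(((~(a <-> d) | b) | (~((a & e) | c) & (c & c))) -> (c & ~e)): β-rule — branch into ~((~(a <-> d) | b) | (~((a & e) | c) & (c & c)))  //  (c & ~e).
  branch 1 (add ~((~(a <-> d) | b) | (~((a & e) | c) & (c & c)))):
    ~((~(a <-> d) | b) | (~((a & e) | c) & (c & c))): α-rule — add ~(~(a <-> d) | b), ~(~((a & e) | c) & (c & c)).
    ~(~(a <-> d) | b): α-rule — add ~~(a <-> d), ~b.
    ~(~((a & e) | c) & (c & c)): β-rule — branch into ~~((a & e) | c)  //  ~(c & c).
      branch 1.1 (add ~~((a & e) | c)):
        ~~(a <-> d): β-rule — branch into a, d  //  ~a, ~d.
          branch 1.1.1 (add a, d):
            ~~((a & e) | c): β-rule — branch into (a & e)  //  c.
              branch 1.1.1.1 (add (a & e)):
                (a & e): α-rule — add a, e.
                ○ open, literals {a=T, b=F, d=T, e=T}.
              branch 1.1.1.2 (add c):
                ○ open, literals {a=T, b=F, c=T, d=T}.
          branch 1.1.2 (add ~a, ~d):
            ~~((a & e) | c): β-rule — branch into (a & e)  //  c.
              branch 1.1.2.1 (add (a & e)):
                (a & e): α-rule — add a, e.
                × closes — contains both a and ~a.
              branch 1.1.2.2 (add c):
                ○ open, literals {a=F, b=F, c=T, d=F}.
      branch 1.2 (add ~(c & c)):
        ~~(a <-> d): β-rule — branch into a, d  //  ~a, ~d.
          branch 1.2.1 (add a, d):
            ~(c & c): β-rule — branch into ~c  //  ~c.
              branch 1.2.1.1 (add ~c):
                ○ open, literals {a=T, b=F, c=F, d=T}.
              branch 1.2.1.2 (add ~c):
                ○ open, literals {a=T, b=F, c=F, d=T}.
          branch 1.2.2 (add ~a, ~d):
            ~(c & c): β-rule — branch into ~c  //  ~c.
              branch 1.2.2.1 (add ~c):
                ○ open, literals {a=F, b=F, c=F, d=F}.
              branch 1.2.2.2 (add ~c):
                ○ open, literals {a=F, b=F, c=F, d=F}.
  branch 2 (add (c & ~e)):
    (c & ~e): α-rule — add c, ~e.
    ○ open, literals {c=T, e=F}.
1 branch closed, 8 open.
Each open branch fixes some atoms; the unmentioned ones are free. Counting distinct full assignments: branch {a=T, b=F, d=T, e=T} (c) contributes 2 new; branch {a=T, b=F, c=T, d=T} (e) contributes 1 new; branch {a=F, b=F, c=T, d=F} (e) contributes 2 new; branch {a=T, b=F, c=F, d=T} (e) contributes 1 new; branch {a=T, b=F, c=F, d=T} (e) contributes 0 new; branch {a=F, b=F, c=F, d=F} (e) contributes 2 new; branch {a=F, b=F, c=F, d=F} (e) contributes 0 new; branch {c=T, e=F} (a, b, d) contributes 6 new. Total: 14.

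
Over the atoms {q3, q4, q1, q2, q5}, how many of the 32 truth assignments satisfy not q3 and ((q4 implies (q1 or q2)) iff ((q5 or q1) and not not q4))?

Initial set: {(not q3 and ((q4 implies (q1 or q2)) iff ((q5 or q1) and not not q4)))}.
(not q3 and ((q4 implies (q1 or q2)) iff ((q5 or q1) and not not q4))): α-rule — add not q3, ((q4 implies (q1 or q2)) iff ((q5 or q1) and not not q4)).
((q4 implies (q1 or q2)) iff ((q5 or q1) and not not q4)): β-rule — branch into (q4 implies (q1 or q2)), ((q5 or q1) and not not q4)  //  not (q4 implies (q1 or q2)), not ((q5 or q1) and not not q4).
  branch 1 (add (q4 implies (q1 or q2)), ((q5 or q1) and not not q4)):
    ((q5 or q1) and not not q4): α-rule — add (q5 or q1), not not q4.
    not not q4: drop double negation, giving q4.
    (q4 implies (q1 or q2)): β-rule — branch into not q4  //  (q1 or q2).
      branch 1.1 (add not q4):
        × closes — contains both q4 and not q4.
      branch 1.2 (add (q1 or q2)):
        (q5 or q1): β-rule — branch into q5  //  q1.
          branch 1.2.1 (add q5):
            (q1 or q2): β-rule — branch into q1  //  q2.
              branch 1.2.1.1 (add q1):
                ○ open, literals {q1=1, q3=0, q4=1, q5=1}.
              branch 1.2.1.2 (add q2):
                ○ open, literals {q2=1, q3=0, q4=1, q5=1}.
          branch 1.2.2 (add q1):
            (q1 or q2): β-rule — branch into q1  //  q2.
              branch 1.2.2.1 (add q1):
                ○ open, literals {q1=1, q3=0, q4=1}.
              branch 1.2.2.2 (add q2):
                ○ open, literals {q1=1, q2=1, q3=0, q4=1}.
  branch 2 (add not (q4 implies (q1 or q2)), not ((q5 or q1) and not not q4)):
    not (q4 implies (q1 or q2)): α-rule — add q4, not (q1 or q2).
    not (q1 or q2): α-rule — add not q1, not q2.
    not ((q5 or q1) and not not q4): β-rule — branch into not (q5 or q1)  //  not not not q4.
      branch 2.1 (add not (q5 or q1)):
        not (q5 or q1): α-rule — add not q5, not q1.
        ○ open, literals {q1=0, q2=0, q3=0, q4=1, q5=0}.
      branch 2.2 (add not not not q4):
        not not not q4: drop double negation, giving not q4.
        × closes — contains both q4 and not q4.
2 branches closed, 5 open.
Each open branch fixes some atoms; the unmentioned ones are free. Counting distinct full assignments: branch {q1=1, q3=0, q4=1, q5=1} (q2) contributes 2 new; branch {q2=1, q3=0, q4=1, q5=1} (q1) contributes 1 new; branch {q1=1, q3=0, q4=1} (q2, q5) contributes 2 new; branch {q1=1, q2=1, q3=0, q4=1} (q5) contributes 0 new; branch {q1=0, q2=0, q3=0, q4=1, q5=0} (none free) contributes 1 new. Total: 6.

6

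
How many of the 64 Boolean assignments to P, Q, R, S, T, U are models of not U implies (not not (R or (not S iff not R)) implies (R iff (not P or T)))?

54

Initial set: {(not U implies (not not (R or (not S iff not R)) implies (R iff (not P or T))))}.
(not U implies (not not (R or (not S iff not R)) implies (R iff (not P or T)))): β-rule — branch into not not U  //  (not not (R or (not S iff not R)) implies (R iff (not P or T))).
  branch 1 (add not not U):
    ○ open, literals {U=T}.
  branch 2 (add (not not (R or (not S iff not R)) implies (R iff (not P or T)))):
    (not not (R or (not S iff not R)) implies (R iff (not P or T))): β-rule — branch into not not not (R or (not S iff not R))  //  (R iff (not P or T)).
      branch 2.1 (add not not not (R or (not S iff not R))):
        not not not (R or (not S iff not R)): drop double negation, giving not (R or (not S iff not R)).
        not (R or (not S iff not R)): α-rule — add not R, not (not S iff not R).
        not (not S iff not R): β-rule — branch into not S, not not R  //  not not S, not R.
          branch 2.1.1 (add not S, not not R):
            × closes — contains both R and not R.
          branch 2.1.2 (add not not S, not R):
            ○ open, literals {R=F, S=T}.
      branch 2.2 (add (R iff (not P or T))):
        (R iff (not P or T)): β-rule — branch into R, (not P or T)  //  not R, not (not P or T).
          branch 2.2.1 (add R, (not P or T)):
            (not P or T): β-rule — branch into not P  //  T.
              branch 2.2.1.1 (add not P):
                ○ open, literals {P=F, R=T}.
              branch 2.2.1.2 (add T):
                ○ open, literals {R=T, T=T}.
          branch 2.2.2 (add not R, not (not P or T)):
            not (not P or T): α-rule — add not not P, not T.
            ○ open, literals {P=T, R=F, T=F}.
1 branch closed, 5 open.
Each open branch fixes some atoms; the unmentioned ones are free. Counting distinct full assignments: branch {U=T} (P, Q, R, S, T) contributes 32 new; branch {R=F, S=T} (P, Q, T, U) contributes 8 new; branch {P=F, R=T} (Q, S, T, U) contributes 8 new; branch {R=T, T=T} (P, Q, S, U) contributes 4 new; branch {P=T, R=F, T=F} (Q, S, U) contributes 2 new. Total: 54.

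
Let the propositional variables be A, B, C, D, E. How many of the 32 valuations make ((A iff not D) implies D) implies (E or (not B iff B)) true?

Initial set: {(((A iff not D) implies D) implies (E or (not B iff B)))}.
(((A iff not D) implies D) implies (E or (not B iff B))): β-rule — branch into not ((A iff not D) implies D)  //  (E or (not B iff B)).
  branch 1 (add not ((A iff not D) implies D)):
    not ((A iff not D) implies D): α-rule — add (A iff not D), not D.
    (A iff not D): β-rule — branch into A, not D  //  not A, not not D.
      branch 1.1 (add A, not D):
        ○ open, literals {A=1, D=0}.
      branch 1.2 (add not A, not not D):
        × closes — contains both D and not D.
  branch 2 (add (E or (not B iff B))):
    (E or (not B iff B)): β-rule — branch into E  //  (not B iff B).
      branch 2.1 (add E):
        ○ open, literals {E=1}.
      branch 2.2 (add (not B iff B)):
        (not B iff B): β-rule — branch into not B, B  //  not not B, not B.
          branch 2.2.1 (add not B, B):
            × closes — contains both B and not B.
          branch 2.2.2 (add not not B, not B):
            × closes — contains both B and not B.
3 branches closed, 2 open.
Each open branch fixes some atoms; the unmentioned ones are free. Counting distinct full assignments: branch {A=1, D=0} (B, C, E) contributes 8 new; branch {E=1} (A, B, C, D) contributes 12 new. Total: 20.

20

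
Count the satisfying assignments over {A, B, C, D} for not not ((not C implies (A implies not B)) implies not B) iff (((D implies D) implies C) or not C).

Initial set: {T (not not ((not C implies (A implies not B)) implies not B) iff (((D implies D) implies C) or not C))}.
T (not not ((not C implies (A implies not B)) implies not B) iff (((D implies D) implies C) or not C)): β-rule — branch into T not not ((not C implies (A implies not B)) implies not B), T (((D implies D) implies C) or not C)  //  F not not ((not C implies (A implies not B)) implies not B), F (((D implies D) implies C) or not C).
  branch 1 (add T not not ((not C implies (A implies not B)) implies not B), T (((D implies D) implies C) or not C)):
    T not not ((not C implies (A implies not B)) implies not B): drop double negation, giving T ((not C implies (A implies not B)) implies not B).
    T (((D implies D) implies C) or not C): β-rule — branch into T ((D implies D) implies C)  //  T not C.
      branch 1.1 (add T ((D implies D) implies C)):
        T ((not C implies (A implies not B)) implies not B): β-rule — branch into F (not C implies (A implies not B))  //  T not B.
          branch 1.1.1 (add F (not C implies (A implies not B))):
            F (not C implies (A implies not B)): α-rule — add T not C, F (A implies not B).
            F (A implies not B): α-rule — add T A, F not B.
            T ((D implies D) implies C): β-rule — branch into F (D implies D)  //  T C.
              branch 1.1.1.1 (add F (D implies D)):
                F (D implies D): α-rule — add T D, F D.
                × closes — contains both D and not D.
              branch 1.1.1.2 (add T C):
                × closes — contains both C and not C.
          branch 1.1.2 (add T not B):
            T ((D implies D) implies C): β-rule — branch into F (D implies D)  //  T C.
              branch 1.1.2.1 (add F (D implies D)):
                F (D implies D): α-rule — add T D, F D.
                × closes — contains both D and not D.
              branch 1.1.2.2 (add T C):
                ○ open, literals {B=F, C=T}.
      branch 1.2 (add T not C):
        T ((not C implies (A implies not B)) implies not B): β-rule — branch into F (not C implies (A implies not B))  //  T not B.
          branch 1.2.1 (add F (not C implies (A implies not B))):
            F (not C implies (A implies not B)): α-rule — add T not C, F (A implies not B).
            F (A implies not B): α-rule — add T A, F not B.
            ○ open, literals {A=T, B=T, C=F}.
          branch 1.2.2 (add T not B):
            ○ open, literals {B=F, C=F}.
  branch 2 (add F not not ((not C implies (A implies not B)) implies not B), F (((D implies D) implies C) or not C)):
    F not not ((not C implies (A implies not B)) implies not B): drop double negation, giving F ((not C implies (A implies not B)) implies not B).
    F (((D implies D) implies C) or not C): α-rule — add F ((D implies D) implies C), F not C.
    F ((not C implies (A implies not B)) implies not B): α-rule — add T (not C implies (A implies not B)), F not B.
    F ((D implies D) implies C): α-rule — add T (D implies D), F C.
    × closes — contains both C and not C.
4 branches closed, 3 open.
Each open branch fixes some atoms; the unmentioned ones are free. Counting distinct full assignments: branch {B=F, C=T} (A, D) contributes 4 new; branch {A=T, B=T, C=F} (D) contributes 2 new; branch {B=F, C=F} (A, D) contributes 4 new. Total: 10.

10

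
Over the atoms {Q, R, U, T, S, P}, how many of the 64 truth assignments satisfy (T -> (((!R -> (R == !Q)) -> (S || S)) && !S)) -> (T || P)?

48

Initial set: {((T -> (((!R -> (R == !Q)) -> (S || S)) && !S)) -> (T || P))}.
((T -> (((!R -> (R == !Q)) -> (S || S)) && !S)) -> (T || P)): β-rule — branch into !(T -> (((!R -> (R == !Q)) -> (S || S)) && !S))  //  (T || P).
  branch 1 (add !(T -> (((!R -> (R == !Q)) -> (S || S)) && !S))):
    !(T -> (((!R -> (R == !Q)) -> (S || S)) && !S)): α-rule — add T, !(((!R -> (R == !Q)) -> (S || S)) && !S).
    !(((!R -> (R == !Q)) -> (S || S)) && !S): β-rule — branch into !((!R -> (R == !Q)) -> (S || S))  //  !!S.
      branch 1.1 (add !((!R -> (R == !Q)) -> (S || S))):
        !((!R -> (R == !Q)) -> (S || S)): α-rule — add (!R -> (R == !Q)), !(S || S).
        !(S || S): α-rule — add !S, !S.
        (!R -> (R == !Q)): β-rule — branch into !!R  //  (R == !Q).
          branch 1.1.1 (add !!R):
            ○ open, literals {R=true, S=false, T=true}.
          branch 1.1.2 (add (R == !Q)):
            (R == !Q): β-rule — branch into R, !Q  //  !R, !!Q.
              branch 1.1.2.1 (add R, !Q):
                ○ open, literals {Q=false, R=true, S=false, T=true}.
              branch 1.1.2.2 (add !R, !!Q):
                ○ open, literals {Q=true, R=false, S=false, T=true}.
      branch 1.2 (add !!S):
        ○ open, literals {S=true, T=true}.
  branch 2 (add (T || P)):
    (T || P): β-rule — branch into T  //  P.
      branch 2.1 (add T):
        ○ open, literals {T=true}.
      branch 2.2 (add P):
        ○ open, literals {P=true}.
0 branches closed, 6 open.
Each open branch fixes some atoms; the unmentioned ones are free. Counting distinct full assignments: branch {R=true, S=false, T=true} (Q, U, P) contributes 8 new; branch {Q=false, R=true, S=false, T=true} (U, P) contributes 0 new; branch {Q=true, R=false, S=false, T=true} (U, P) contributes 4 new; branch {S=true, T=true} (Q, R, U, P) contributes 16 new; branch {T=true} (Q, R, U, S, P) contributes 4 new; branch {P=true} (Q, R, U, T, S) contributes 16 new. Total: 48.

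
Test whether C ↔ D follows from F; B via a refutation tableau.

Initial set: {F; B; ¬(C ↔ D)}.
¬(C ↔ D): β-rule — branch into C, ¬D  //  ¬C, D.
  branch 1 (add C, ¬D):
    ○ open, literals {B=T, C=T, D=F, F=T}.
  branch 2 (add ¬C, D):
    ○ open, literals {B=T, C=F, D=T, F=T}.
0 branches closed, 2 open.
An open branch gives a countermodel: B=T, C=T, D=F, F=T (unmentioned atoms arbitrary); the premises hold there but the conclusion fails.

No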